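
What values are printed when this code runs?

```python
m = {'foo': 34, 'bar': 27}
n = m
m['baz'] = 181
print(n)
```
{'foo': 34, 'bar': 27, 'baz': 181}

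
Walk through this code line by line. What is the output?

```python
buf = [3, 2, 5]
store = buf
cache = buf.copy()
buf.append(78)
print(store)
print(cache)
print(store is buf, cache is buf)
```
[3, 2, 5, 78]
[3, 2, 5]
True False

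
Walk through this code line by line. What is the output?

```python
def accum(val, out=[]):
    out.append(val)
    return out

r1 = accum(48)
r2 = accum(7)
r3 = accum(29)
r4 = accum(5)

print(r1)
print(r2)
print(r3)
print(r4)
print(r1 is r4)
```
[48, 7, 29, 5]
[48, 7, 29, 5]
[48, 7, 29, 5]
[48, 7, 29, 5]
True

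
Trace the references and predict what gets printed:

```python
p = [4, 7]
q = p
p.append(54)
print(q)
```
[4, 7, 54]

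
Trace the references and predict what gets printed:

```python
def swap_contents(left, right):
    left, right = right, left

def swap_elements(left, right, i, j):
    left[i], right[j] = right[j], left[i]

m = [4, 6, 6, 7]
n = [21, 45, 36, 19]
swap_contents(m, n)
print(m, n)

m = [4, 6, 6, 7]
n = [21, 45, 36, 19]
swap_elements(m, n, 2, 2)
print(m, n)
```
[4, 6, 6, 7] [21, 45, 36, 19]
[4, 6, 36, 7] [21, 45, 6, 19]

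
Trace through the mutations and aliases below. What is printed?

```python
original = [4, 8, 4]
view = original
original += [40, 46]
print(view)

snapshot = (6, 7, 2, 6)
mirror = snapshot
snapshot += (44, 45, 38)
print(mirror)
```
[4, 8, 4, 40, 46]
(6, 7, 2, 6)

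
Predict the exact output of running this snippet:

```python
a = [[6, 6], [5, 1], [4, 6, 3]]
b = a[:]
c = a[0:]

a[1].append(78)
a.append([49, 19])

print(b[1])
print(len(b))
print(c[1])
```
[5, 1, 78]
3
[5, 1, 78]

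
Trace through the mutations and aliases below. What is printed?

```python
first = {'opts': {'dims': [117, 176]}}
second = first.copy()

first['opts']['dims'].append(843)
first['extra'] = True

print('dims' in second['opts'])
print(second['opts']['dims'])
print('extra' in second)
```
True
[117, 176, 843]
False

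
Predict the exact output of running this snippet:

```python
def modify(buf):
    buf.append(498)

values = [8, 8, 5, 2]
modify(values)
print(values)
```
[8, 8, 5, 2, 498]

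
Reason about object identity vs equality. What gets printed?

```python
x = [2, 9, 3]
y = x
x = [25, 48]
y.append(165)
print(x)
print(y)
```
[25, 48]
[2, 9, 3, 165]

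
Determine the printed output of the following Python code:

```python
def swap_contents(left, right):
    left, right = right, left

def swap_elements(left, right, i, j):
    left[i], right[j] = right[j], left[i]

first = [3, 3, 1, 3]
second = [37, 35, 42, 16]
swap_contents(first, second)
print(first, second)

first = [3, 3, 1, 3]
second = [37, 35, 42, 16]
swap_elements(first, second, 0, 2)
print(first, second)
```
[3, 3, 1, 3] [37, 35, 42, 16]
[42, 3, 1, 3] [37, 35, 3, 16]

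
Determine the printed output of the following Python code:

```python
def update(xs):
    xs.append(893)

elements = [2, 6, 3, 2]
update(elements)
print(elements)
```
[2, 6, 3, 2, 893]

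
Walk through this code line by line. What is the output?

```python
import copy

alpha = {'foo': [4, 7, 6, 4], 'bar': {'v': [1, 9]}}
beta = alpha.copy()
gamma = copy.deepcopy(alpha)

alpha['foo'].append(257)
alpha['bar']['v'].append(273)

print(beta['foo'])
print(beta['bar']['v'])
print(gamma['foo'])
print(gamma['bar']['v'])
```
[4, 7, 6, 4, 257]
[1, 9, 273]
[4, 7, 6, 4]
[1, 9]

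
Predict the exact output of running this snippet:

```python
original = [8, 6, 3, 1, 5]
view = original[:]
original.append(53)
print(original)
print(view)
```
[8, 6, 3, 1, 5, 53]
[8, 6, 3, 1, 5]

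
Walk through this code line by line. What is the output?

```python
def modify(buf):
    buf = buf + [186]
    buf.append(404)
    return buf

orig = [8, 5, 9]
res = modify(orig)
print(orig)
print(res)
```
[8, 5, 9]
[8, 5, 9, 186, 404]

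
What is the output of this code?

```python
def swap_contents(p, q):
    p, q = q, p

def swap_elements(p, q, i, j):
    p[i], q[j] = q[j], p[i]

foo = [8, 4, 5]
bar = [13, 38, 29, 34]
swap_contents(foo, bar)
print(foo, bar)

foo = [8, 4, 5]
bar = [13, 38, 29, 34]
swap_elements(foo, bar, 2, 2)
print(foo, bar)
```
[8, 4, 5] [13, 38, 29, 34]
[8, 4, 29] [13, 38, 5, 34]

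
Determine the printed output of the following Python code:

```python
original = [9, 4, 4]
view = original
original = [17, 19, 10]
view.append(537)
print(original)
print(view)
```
[17, 19, 10]
[9, 4, 4, 537]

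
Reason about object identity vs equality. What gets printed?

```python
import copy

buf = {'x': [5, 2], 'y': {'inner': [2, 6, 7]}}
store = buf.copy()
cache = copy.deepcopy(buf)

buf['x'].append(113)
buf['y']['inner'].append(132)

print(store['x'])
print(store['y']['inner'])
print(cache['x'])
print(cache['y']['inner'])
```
[5, 2, 113]
[2, 6, 7, 132]
[5, 2]
[2, 6, 7]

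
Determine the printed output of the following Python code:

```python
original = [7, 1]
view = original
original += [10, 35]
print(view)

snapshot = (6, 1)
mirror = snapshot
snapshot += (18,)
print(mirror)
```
[7, 1, 10, 35]
(6, 1)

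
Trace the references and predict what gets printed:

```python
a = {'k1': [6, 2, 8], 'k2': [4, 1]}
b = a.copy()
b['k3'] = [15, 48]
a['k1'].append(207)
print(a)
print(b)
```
{'k1': [6, 2, 8, 207], 'k2': [4, 1]}
{'k1': [6, 2, 8, 207], 'k2': [4, 1], 'k3': [15, 48]}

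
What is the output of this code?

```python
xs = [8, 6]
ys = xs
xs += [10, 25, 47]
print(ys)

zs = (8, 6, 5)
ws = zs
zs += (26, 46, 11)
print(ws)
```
[8, 6, 10, 25, 47]
(8, 6, 5)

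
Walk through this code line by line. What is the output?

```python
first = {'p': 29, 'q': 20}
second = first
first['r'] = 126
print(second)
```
{'p': 29, 'q': 20, 'r': 126}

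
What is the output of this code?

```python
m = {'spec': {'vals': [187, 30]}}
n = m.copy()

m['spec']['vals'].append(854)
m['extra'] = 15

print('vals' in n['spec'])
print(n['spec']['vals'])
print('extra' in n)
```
True
[187, 30, 854]
False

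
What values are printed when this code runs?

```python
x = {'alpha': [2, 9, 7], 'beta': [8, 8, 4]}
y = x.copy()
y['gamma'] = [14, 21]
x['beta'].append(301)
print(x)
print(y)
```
{'alpha': [2, 9, 7], 'beta': [8, 8, 4, 301]}
{'alpha': [2, 9, 7], 'beta': [8, 8, 4, 301], 'gamma': [14, 21]}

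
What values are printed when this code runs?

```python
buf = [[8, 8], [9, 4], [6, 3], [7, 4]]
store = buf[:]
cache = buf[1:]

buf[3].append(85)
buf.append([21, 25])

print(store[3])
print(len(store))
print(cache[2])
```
[7, 4, 85]
4
[7, 4, 85]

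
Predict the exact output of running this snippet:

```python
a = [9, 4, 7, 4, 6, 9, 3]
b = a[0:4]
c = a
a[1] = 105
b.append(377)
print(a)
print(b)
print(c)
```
[9, 105, 7, 4, 6, 9, 3]
[9, 4, 7, 4, 377]
[9, 105, 7, 4, 6, 9, 3]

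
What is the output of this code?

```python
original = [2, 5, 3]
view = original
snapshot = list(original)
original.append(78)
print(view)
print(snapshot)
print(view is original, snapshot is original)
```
[2, 5, 3, 78]
[2, 5, 3]
True False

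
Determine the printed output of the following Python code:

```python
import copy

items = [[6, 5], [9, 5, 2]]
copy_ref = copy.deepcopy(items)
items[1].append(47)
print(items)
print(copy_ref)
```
[[6, 5], [9, 5, 2, 47]]
[[6, 5], [9, 5, 2]]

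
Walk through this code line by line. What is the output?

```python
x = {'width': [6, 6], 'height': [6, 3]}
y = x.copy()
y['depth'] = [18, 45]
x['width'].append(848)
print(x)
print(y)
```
{'width': [6, 6, 848], 'height': [6, 3]}
{'width': [6, 6, 848], 'height': [6, 3], 'depth': [18, 45]}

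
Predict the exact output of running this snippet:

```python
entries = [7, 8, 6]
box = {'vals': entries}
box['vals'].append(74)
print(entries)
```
[7, 8, 6, 74]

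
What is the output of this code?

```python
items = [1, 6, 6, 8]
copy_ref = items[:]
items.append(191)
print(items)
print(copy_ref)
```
[1, 6, 6, 8, 191]
[1, 6, 6, 8]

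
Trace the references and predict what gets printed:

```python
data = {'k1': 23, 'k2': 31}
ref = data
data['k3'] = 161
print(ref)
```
{'k1': 23, 'k2': 31, 'k3': 161}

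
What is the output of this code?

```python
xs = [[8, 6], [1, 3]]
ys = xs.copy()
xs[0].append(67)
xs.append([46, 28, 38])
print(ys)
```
[[8, 6, 67], [1, 3]]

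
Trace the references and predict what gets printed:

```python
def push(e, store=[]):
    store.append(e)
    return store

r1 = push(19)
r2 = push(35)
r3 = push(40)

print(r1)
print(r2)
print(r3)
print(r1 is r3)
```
[19, 35, 40]
[19, 35, 40]
[19, 35, 40]
True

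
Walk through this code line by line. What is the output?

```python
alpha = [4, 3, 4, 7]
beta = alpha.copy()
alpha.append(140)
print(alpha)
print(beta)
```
[4, 3, 4, 7, 140]
[4, 3, 4, 7]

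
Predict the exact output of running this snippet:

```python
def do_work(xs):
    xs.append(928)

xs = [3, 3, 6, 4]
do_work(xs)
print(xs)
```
[3, 3, 6, 4, 928]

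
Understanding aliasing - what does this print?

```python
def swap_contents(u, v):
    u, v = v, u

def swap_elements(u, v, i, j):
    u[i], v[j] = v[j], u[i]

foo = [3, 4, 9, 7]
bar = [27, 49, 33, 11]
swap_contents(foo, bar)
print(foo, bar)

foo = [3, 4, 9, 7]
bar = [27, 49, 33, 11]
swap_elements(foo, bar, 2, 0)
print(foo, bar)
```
[3, 4, 9, 7] [27, 49, 33, 11]
[3, 4, 27, 7] [9, 49, 33, 11]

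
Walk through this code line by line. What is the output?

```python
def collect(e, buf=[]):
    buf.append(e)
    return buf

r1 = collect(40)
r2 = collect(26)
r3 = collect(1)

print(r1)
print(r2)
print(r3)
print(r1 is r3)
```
[40, 26, 1]
[40, 26, 1]
[40, 26, 1]
True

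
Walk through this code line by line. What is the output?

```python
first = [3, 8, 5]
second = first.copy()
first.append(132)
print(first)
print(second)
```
[3, 8, 5, 132]
[3, 8, 5]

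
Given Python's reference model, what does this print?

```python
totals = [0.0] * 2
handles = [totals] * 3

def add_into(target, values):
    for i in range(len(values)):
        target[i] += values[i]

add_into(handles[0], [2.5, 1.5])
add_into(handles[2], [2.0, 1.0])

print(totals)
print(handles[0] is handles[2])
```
[4.5, 2.5]
True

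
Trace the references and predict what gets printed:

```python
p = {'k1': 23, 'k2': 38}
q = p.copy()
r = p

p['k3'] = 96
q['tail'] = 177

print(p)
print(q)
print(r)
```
{'k1': 23, 'k2': 38, 'k3': 96}
{'k1': 23, 'k2': 38, 'tail': 177}
{'k1': 23, 'k2': 38, 'k3': 96}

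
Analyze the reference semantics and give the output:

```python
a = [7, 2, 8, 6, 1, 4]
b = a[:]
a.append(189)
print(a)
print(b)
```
[7, 2, 8, 6, 1, 4, 189]
[7, 2, 8, 6, 1, 4]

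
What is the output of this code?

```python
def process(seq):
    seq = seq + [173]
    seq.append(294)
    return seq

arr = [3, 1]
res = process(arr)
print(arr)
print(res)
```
[3, 1]
[3, 1, 173, 294]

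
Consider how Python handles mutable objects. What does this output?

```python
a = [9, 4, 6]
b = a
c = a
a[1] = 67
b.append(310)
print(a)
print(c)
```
[9, 67, 6, 310]
[9, 67, 6, 310]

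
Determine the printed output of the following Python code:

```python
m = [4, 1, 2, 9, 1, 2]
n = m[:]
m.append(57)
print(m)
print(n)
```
[4, 1, 2, 9, 1, 2, 57]
[4, 1, 2, 9, 1, 2]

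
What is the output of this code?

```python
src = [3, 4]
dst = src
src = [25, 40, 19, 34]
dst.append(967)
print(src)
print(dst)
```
[25, 40, 19, 34]
[3, 4, 967]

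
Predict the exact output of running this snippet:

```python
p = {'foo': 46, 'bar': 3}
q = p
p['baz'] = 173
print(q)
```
{'foo': 46, 'bar': 3, 'baz': 173}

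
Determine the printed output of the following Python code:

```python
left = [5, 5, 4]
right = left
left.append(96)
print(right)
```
[5, 5, 4, 96]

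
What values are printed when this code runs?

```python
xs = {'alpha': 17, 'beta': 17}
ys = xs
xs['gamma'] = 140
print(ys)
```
{'alpha': 17, 'beta': 17, 'gamma': 140}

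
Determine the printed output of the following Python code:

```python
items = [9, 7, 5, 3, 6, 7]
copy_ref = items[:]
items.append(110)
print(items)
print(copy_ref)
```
[9, 7, 5, 3, 6, 7, 110]
[9, 7, 5, 3, 6, 7]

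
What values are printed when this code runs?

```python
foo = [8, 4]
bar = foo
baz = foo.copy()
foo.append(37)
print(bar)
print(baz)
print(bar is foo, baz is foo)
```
[8, 4, 37]
[8, 4]
True False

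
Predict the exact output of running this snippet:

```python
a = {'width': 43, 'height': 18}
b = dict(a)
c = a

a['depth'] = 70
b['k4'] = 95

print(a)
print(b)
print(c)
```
{'width': 43, 'height': 18, 'depth': 70}
{'width': 43, 'height': 18, 'k4': 95}
{'width': 43, 'height': 18, 'depth': 70}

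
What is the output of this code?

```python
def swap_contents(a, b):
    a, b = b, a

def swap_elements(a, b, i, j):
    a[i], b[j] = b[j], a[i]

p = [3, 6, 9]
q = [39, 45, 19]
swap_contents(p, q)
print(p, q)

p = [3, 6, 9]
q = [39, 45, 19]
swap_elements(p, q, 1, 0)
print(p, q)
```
[3, 6, 9] [39, 45, 19]
[3, 39, 9] [6, 45, 19]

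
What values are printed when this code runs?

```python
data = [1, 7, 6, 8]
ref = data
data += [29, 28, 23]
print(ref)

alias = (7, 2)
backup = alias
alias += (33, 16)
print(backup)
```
[1, 7, 6, 8, 29, 28, 23]
(7, 2)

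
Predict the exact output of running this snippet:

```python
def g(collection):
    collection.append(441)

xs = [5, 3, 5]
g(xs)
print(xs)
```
[5, 3, 5, 441]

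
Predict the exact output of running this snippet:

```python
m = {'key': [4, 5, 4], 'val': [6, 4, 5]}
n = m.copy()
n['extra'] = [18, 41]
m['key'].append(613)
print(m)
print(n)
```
{'key': [4, 5, 4, 613], 'val': [6, 4, 5]}
{'key': [4, 5, 4, 613], 'val': [6, 4, 5], 'extra': [18, 41]}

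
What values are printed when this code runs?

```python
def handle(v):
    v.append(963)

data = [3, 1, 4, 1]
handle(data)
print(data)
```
[3, 1, 4, 1, 963]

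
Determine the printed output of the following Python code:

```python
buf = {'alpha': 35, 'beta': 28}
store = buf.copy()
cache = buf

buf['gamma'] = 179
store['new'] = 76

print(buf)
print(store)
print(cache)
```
{'alpha': 35, 'beta': 28, 'gamma': 179}
{'alpha': 35, 'beta': 28, 'new': 76}
{'alpha': 35, 'beta': 28, 'gamma': 179}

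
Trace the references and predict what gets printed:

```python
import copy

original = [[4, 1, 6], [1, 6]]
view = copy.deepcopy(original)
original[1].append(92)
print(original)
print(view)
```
[[4, 1, 6], [1, 6, 92]]
[[4, 1, 6], [1, 6]]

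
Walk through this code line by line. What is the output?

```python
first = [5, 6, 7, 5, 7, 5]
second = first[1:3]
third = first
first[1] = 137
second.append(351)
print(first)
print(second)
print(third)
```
[5, 137, 7, 5, 7, 5]
[6, 7, 351]
[5, 137, 7, 5, 7, 5]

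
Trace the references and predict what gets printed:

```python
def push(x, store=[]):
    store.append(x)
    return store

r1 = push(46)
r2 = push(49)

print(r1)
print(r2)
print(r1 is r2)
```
[46, 49]
[46, 49]
True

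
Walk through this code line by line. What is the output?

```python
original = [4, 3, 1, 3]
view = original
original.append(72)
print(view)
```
[4, 3, 1, 3, 72]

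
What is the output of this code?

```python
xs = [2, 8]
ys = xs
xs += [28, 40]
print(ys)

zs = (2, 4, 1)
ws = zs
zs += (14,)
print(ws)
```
[2, 8, 28, 40]
(2, 4, 1)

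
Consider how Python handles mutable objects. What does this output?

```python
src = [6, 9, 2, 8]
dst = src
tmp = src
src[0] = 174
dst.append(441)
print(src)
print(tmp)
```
[174, 9, 2, 8, 441]
[174, 9, 2, 8, 441]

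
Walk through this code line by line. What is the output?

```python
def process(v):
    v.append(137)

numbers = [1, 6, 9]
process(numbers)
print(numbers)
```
[1, 6, 9, 137]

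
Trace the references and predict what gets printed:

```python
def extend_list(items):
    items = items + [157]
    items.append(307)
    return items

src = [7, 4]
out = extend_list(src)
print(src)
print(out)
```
[7, 4]
[7, 4, 157, 307]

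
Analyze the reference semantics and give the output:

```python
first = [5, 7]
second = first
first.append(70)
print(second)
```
[5, 7, 70]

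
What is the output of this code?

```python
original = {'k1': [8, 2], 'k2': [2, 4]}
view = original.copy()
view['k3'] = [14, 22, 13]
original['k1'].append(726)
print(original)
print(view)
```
{'k1': [8, 2, 726], 'k2': [2, 4]}
{'k1': [8, 2, 726], 'k2': [2, 4], 'k3': [14, 22, 13]}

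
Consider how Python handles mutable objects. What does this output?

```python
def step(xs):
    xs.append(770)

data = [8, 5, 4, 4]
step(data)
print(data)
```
[8, 5, 4, 4, 770]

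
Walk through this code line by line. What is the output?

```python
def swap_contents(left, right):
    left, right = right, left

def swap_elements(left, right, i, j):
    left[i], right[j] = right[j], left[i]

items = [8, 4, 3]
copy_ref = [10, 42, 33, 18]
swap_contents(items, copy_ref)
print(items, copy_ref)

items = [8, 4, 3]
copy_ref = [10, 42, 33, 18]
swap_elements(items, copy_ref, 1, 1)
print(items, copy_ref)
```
[8, 4, 3] [10, 42, 33, 18]
[8, 42, 3] [10, 4, 33, 18]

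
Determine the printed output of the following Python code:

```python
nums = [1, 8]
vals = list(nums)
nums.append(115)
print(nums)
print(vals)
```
[1, 8, 115]
[1, 8]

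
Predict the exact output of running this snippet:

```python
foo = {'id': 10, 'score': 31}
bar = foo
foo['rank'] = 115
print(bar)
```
{'id': 10, 'score': 31, 'rank': 115}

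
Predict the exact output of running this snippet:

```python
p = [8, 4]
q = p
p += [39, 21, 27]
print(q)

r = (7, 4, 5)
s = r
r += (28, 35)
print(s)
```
[8, 4, 39, 21, 27]
(7, 4, 5)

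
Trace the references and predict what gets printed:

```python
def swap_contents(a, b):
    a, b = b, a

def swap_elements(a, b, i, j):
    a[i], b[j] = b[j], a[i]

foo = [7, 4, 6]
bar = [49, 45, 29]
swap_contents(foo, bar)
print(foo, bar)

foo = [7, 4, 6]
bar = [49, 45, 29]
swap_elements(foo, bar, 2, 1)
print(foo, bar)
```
[7, 4, 6] [49, 45, 29]
[7, 4, 45] [49, 6, 29]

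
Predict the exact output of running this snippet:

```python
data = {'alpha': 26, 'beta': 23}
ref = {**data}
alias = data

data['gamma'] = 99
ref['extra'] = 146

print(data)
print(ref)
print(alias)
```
{'alpha': 26, 'beta': 23, 'gamma': 99}
{'alpha': 26, 'beta': 23, 'extra': 146}
{'alpha': 26, 'beta': 23, 'gamma': 99}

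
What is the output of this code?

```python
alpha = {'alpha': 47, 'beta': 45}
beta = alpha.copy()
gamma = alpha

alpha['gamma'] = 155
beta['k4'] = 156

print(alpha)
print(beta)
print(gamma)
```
{'alpha': 47, 'beta': 45, 'gamma': 155}
{'alpha': 47, 'beta': 45, 'k4': 156}
{'alpha': 47, 'beta': 45, 'gamma': 155}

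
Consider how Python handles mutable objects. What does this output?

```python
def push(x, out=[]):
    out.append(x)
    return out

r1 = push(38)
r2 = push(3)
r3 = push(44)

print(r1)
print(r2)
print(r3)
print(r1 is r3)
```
[38, 3, 44]
[38, 3, 44]
[38, 3, 44]
True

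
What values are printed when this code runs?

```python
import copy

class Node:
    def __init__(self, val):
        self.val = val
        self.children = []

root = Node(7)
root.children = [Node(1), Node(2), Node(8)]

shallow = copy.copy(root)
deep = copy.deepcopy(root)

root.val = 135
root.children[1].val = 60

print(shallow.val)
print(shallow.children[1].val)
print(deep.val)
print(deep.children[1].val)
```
7
60
7
2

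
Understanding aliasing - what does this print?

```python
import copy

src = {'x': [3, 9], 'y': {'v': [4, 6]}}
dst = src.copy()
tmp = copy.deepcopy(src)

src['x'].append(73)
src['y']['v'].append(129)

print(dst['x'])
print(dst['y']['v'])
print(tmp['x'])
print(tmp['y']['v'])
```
[3, 9, 73]
[4, 6, 129]
[3, 9]
[4, 6]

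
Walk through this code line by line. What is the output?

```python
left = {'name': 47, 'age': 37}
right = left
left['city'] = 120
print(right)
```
{'name': 47, 'age': 37, 'city': 120}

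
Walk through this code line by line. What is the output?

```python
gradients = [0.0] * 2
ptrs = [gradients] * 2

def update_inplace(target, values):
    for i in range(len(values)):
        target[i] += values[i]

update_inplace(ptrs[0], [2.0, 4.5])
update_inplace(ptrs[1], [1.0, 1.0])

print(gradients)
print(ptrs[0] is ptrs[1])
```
[3.0, 5.5]
True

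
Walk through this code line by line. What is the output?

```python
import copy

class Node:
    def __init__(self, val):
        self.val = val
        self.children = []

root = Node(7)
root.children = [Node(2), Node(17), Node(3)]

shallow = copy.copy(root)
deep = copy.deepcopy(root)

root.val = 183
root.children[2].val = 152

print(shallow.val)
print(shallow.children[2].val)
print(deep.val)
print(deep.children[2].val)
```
7
152
7
3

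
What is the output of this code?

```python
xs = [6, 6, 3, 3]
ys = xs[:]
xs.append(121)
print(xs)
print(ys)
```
[6, 6, 3, 3, 121]
[6, 6, 3, 3]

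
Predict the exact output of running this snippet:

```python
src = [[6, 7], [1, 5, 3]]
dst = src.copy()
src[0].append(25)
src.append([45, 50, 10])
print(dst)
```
[[6, 7, 25], [1, 5, 3]]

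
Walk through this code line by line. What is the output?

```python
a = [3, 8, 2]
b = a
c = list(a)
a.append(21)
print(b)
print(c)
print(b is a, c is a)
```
[3, 8, 2, 21]
[3, 8, 2]
True False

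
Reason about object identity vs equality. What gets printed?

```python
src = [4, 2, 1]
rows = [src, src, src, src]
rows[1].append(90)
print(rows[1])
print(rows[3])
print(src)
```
[4, 2, 1, 90]
[4, 2, 1, 90]
[4, 2, 1, 90]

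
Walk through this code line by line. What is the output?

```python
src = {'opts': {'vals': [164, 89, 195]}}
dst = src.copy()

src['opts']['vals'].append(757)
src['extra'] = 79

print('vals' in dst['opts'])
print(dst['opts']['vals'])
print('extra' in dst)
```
True
[164, 89, 195, 757]
False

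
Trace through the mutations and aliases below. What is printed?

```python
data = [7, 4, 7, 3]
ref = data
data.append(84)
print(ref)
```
[7, 4, 7, 3, 84]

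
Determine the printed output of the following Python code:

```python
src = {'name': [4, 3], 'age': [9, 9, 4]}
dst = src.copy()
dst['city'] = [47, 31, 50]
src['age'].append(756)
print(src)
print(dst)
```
{'name': [4, 3], 'age': [9, 9, 4, 756]}
{'name': [4, 3], 'age': [9, 9, 4, 756], 'city': [47, 31, 50]}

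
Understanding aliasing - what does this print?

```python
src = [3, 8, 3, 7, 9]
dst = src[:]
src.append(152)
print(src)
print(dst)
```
[3, 8, 3, 7, 9, 152]
[3, 8, 3, 7, 9]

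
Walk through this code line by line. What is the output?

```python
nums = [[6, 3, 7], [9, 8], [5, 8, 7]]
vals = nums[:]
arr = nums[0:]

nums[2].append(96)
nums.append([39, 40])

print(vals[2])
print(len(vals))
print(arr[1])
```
[5, 8, 7, 96]
3
[9, 8]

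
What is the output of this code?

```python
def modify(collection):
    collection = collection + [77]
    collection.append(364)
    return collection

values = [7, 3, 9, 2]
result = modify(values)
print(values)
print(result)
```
[7, 3, 9, 2]
[7, 3, 9, 2, 77, 364]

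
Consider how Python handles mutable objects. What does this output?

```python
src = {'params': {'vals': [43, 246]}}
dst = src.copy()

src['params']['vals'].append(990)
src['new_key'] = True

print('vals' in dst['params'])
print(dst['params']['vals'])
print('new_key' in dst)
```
True
[43, 246, 990]
False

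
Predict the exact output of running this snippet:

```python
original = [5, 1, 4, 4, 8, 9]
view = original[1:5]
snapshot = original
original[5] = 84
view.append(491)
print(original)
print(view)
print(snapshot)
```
[5, 1, 4, 4, 8, 84]
[1, 4, 4, 8, 491]
[5, 1, 4, 4, 8, 84]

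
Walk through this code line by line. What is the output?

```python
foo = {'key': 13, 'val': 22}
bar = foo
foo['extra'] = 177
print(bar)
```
{'key': 13, 'val': 22, 'extra': 177}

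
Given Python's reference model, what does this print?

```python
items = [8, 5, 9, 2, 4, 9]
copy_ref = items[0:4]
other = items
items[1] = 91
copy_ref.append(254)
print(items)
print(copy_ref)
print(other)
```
[8, 91, 9, 2, 4, 9]
[8, 5, 9, 2, 254]
[8, 91, 9, 2, 4, 9]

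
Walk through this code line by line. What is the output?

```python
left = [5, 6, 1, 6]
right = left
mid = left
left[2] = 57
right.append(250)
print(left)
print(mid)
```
[5, 6, 57, 6, 250]
[5, 6, 57, 6, 250]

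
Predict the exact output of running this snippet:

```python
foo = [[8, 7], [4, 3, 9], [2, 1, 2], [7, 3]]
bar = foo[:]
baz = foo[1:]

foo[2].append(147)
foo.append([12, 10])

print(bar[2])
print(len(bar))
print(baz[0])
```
[2, 1, 2, 147]
4
[4, 3, 9]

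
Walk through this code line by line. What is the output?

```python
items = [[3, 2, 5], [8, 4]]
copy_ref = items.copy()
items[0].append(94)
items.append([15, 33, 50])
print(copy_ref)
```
[[3, 2, 5, 94], [8, 4]]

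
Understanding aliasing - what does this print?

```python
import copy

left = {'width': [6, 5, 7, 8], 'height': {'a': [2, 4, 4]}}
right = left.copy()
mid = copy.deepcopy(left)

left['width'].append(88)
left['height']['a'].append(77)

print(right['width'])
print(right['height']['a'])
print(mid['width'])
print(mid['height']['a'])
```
[6, 5, 7, 8, 88]
[2, 4, 4, 77]
[6, 5, 7, 8]
[2, 4, 4]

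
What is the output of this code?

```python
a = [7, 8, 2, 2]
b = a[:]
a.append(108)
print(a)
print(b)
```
[7, 8, 2, 2, 108]
[7, 8, 2, 2]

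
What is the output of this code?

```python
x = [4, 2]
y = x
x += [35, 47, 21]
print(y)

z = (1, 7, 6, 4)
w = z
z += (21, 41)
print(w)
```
[4, 2, 35, 47, 21]
(1, 7, 6, 4)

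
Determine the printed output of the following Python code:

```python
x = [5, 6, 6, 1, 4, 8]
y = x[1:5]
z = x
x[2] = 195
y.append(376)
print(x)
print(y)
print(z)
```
[5, 6, 195, 1, 4, 8]
[6, 6, 1, 4, 376]
[5, 6, 195, 1, 4, 8]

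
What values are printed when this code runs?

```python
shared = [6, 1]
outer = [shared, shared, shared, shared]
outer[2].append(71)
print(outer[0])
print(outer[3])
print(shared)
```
[6, 1, 71]
[6, 1, 71]
[6, 1, 71]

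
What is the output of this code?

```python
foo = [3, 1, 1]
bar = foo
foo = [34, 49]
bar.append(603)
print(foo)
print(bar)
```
[34, 49]
[3, 1, 1, 603]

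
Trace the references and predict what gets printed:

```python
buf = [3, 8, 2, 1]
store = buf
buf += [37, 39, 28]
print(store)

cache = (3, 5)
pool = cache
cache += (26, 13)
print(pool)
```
[3, 8, 2, 1, 37, 39, 28]
(3, 5)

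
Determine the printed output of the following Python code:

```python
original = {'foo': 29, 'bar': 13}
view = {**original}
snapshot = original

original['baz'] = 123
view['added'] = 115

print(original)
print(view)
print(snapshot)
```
{'foo': 29, 'bar': 13, 'baz': 123}
{'foo': 29, 'bar': 13, 'added': 115}
{'foo': 29, 'bar': 13, 'baz': 123}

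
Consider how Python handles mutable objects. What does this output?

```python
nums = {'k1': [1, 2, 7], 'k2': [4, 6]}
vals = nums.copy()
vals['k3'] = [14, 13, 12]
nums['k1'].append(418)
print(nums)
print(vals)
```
{'k1': [1, 2, 7, 418], 'k2': [4, 6]}
{'k1': [1, 2, 7, 418], 'k2': [4, 6], 'k3': [14, 13, 12]}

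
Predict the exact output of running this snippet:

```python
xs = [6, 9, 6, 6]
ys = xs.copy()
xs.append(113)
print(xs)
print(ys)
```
[6, 9, 6, 6, 113]
[6, 9, 6, 6]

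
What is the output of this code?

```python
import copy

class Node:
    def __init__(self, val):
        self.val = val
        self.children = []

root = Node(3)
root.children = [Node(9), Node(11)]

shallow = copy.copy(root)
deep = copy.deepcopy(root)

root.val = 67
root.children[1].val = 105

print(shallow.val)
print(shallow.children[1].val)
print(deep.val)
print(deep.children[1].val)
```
3
105
3
11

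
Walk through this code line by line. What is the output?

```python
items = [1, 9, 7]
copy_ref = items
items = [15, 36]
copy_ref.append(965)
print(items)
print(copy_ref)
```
[15, 36]
[1, 9, 7, 965]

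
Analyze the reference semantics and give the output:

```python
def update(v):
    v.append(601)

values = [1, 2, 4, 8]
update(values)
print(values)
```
[1, 2, 4, 8, 601]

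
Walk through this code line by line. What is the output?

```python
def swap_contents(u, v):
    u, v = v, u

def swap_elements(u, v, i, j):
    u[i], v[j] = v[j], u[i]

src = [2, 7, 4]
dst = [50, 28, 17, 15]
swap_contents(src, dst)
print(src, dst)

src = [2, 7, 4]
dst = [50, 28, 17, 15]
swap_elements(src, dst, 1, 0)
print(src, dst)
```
[2, 7, 4] [50, 28, 17, 15]
[2, 50, 4] [7, 28, 17, 15]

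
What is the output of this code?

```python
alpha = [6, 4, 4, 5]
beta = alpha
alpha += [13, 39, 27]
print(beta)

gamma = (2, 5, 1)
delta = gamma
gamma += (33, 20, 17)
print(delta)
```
[6, 4, 4, 5, 13, 39, 27]
(2, 5, 1)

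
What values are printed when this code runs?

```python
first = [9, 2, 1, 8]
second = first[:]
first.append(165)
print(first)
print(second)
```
[9, 2, 1, 8, 165]
[9, 2, 1, 8]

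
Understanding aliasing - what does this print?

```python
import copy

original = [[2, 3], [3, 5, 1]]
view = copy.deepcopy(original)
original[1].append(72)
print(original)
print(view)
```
[[2, 3], [3, 5, 1, 72]]
[[2, 3], [3, 5, 1]]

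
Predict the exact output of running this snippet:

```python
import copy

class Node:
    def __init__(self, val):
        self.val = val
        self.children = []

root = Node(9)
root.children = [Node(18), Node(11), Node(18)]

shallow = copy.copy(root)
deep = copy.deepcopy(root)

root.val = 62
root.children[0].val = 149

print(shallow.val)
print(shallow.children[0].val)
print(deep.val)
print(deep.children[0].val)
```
9
149
9
18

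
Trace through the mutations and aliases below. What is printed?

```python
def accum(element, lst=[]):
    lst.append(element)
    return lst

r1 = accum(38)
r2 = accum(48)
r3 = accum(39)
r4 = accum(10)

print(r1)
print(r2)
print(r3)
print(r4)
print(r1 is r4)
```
[38, 48, 39, 10]
[38, 48, 39, 10]
[38, 48, 39, 10]
[38, 48, 39, 10]
True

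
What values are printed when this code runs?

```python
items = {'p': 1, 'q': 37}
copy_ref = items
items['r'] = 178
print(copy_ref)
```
{'p': 1, 'q': 37, 'r': 178}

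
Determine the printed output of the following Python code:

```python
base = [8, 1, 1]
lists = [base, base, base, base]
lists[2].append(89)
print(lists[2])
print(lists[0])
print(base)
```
[8, 1, 1, 89]
[8, 1, 1, 89]
[8, 1, 1, 89]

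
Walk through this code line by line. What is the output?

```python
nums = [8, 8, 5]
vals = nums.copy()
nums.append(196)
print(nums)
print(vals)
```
[8, 8, 5, 196]
[8, 8, 5]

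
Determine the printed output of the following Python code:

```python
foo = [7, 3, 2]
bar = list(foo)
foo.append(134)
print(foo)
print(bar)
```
[7, 3, 2, 134]
[7, 3, 2]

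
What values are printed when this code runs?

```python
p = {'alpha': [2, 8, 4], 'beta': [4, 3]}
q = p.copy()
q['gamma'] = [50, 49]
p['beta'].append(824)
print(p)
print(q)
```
{'alpha': [2, 8, 4], 'beta': [4, 3, 824]}
{'alpha': [2, 8, 4], 'beta': [4, 3, 824], 'gamma': [50, 49]}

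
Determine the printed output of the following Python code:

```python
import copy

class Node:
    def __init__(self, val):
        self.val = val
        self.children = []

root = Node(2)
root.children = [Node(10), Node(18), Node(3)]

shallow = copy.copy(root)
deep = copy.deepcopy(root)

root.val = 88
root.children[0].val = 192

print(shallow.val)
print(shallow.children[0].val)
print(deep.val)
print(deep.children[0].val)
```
2
192
2
10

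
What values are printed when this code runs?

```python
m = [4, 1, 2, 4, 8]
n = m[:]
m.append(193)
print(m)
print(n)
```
[4, 1, 2, 4, 8, 193]
[4, 1, 2, 4, 8]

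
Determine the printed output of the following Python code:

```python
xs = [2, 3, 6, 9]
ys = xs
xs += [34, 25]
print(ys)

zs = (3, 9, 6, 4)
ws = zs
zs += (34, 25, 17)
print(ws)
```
[2, 3, 6, 9, 34, 25]
(3, 9, 6, 4)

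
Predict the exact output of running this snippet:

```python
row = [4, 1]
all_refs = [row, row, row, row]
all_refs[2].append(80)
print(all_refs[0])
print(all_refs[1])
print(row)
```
[4, 1, 80]
[4, 1, 80]
[4, 1, 80]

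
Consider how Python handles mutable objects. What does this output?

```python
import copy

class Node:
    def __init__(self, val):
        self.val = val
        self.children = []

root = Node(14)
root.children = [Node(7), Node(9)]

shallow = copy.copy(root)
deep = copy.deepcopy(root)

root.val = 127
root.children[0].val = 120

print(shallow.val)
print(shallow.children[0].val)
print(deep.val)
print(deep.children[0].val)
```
14
120
14
7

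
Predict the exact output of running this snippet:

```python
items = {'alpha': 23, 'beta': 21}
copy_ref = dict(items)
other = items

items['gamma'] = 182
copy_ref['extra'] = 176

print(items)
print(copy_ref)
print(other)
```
{'alpha': 23, 'beta': 21, 'gamma': 182}
{'alpha': 23, 'beta': 21, 'extra': 176}
{'alpha': 23, 'beta': 21, 'gamma': 182}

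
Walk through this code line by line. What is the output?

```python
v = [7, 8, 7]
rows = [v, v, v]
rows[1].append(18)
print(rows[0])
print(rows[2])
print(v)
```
[7, 8, 7, 18]
[7, 8, 7, 18]
[7, 8, 7, 18]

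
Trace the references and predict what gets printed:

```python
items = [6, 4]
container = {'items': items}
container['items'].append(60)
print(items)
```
[6, 4, 60]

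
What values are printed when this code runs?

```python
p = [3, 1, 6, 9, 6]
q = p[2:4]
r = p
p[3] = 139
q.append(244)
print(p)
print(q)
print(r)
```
[3, 1, 6, 139, 6]
[6, 9, 244]
[3, 1, 6, 139, 6]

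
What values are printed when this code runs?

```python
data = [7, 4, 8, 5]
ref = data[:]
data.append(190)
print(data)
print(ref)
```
[7, 4, 8, 5, 190]
[7, 4, 8, 5]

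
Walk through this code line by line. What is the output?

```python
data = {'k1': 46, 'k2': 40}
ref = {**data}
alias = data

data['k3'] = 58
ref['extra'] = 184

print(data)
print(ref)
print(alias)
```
{'k1': 46, 'k2': 40, 'k3': 58}
{'k1': 46, 'k2': 40, 'extra': 184}
{'k1': 46, 'k2': 40, 'k3': 58}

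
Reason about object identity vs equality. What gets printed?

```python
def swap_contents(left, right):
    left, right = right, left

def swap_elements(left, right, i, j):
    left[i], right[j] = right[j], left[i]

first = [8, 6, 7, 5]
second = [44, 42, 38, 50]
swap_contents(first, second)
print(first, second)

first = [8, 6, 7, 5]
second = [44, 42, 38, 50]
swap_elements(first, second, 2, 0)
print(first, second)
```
[8, 6, 7, 5] [44, 42, 38, 50]
[8, 6, 44, 5] [7, 42, 38, 50]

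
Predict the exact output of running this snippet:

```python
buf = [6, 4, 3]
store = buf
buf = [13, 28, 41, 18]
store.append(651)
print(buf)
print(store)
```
[13, 28, 41, 18]
[6, 4, 3, 651]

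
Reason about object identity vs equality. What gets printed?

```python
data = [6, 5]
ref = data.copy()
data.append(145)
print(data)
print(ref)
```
[6, 5, 145]
[6, 5]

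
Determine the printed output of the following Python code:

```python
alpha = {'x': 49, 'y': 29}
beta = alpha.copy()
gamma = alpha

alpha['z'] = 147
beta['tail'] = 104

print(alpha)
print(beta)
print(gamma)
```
{'x': 49, 'y': 29, 'z': 147}
{'x': 49, 'y': 29, 'tail': 104}
{'x': 49, 'y': 29, 'z': 147}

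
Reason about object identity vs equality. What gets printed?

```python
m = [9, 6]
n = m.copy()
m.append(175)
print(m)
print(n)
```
[9, 6, 175]
[9, 6]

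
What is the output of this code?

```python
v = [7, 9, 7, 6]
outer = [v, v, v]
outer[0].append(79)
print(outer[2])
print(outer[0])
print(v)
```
[7, 9, 7, 6, 79]
[7, 9, 7, 6, 79]
[7, 9, 7, 6, 79]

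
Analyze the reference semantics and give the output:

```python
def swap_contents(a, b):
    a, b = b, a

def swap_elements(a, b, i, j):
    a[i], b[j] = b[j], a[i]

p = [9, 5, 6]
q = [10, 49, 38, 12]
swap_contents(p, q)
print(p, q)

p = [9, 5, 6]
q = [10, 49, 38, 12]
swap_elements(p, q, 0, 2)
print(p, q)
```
[9, 5, 6] [10, 49, 38, 12]
[38, 5, 6] [10, 49, 9, 12]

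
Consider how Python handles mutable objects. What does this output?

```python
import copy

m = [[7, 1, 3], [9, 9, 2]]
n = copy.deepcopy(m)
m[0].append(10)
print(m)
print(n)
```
[[7, 1, 3, 10], [9, 9, 2]]
[[7, 1, 3], [9, 9, 2]]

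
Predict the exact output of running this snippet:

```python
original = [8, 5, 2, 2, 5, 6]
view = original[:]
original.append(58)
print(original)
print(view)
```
[8, 5, 2, 2, 5, 6, 58]
[8, 5, 2, 2, 5, 6]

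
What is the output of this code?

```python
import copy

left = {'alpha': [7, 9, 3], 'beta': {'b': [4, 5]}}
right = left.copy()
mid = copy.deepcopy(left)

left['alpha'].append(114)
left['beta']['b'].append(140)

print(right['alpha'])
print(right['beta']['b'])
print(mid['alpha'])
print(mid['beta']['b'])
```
[7, 9, 3, 114]
[4, 5, 140]
[7, 9, 3]
[4, 5]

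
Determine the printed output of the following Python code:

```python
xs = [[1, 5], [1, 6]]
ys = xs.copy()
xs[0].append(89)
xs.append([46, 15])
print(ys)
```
[[1, 5, 89], [1, 6]]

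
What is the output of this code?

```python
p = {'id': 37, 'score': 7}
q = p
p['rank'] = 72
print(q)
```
{'id': 37, 'score': 7, 'rank': 72}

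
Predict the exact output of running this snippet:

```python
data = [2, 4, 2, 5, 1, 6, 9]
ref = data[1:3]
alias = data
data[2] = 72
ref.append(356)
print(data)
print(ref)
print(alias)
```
[2, 4, 72, 5, 1, 6, 9]
[4, 2, 356]
[2, 4, 72, 5, 1, 6, 9]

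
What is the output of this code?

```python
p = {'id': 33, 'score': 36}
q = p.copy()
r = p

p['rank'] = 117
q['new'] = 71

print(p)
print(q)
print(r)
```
{'id': 33, 'score': 36, 'rank': 117}
{'id': 33, 'score': 36, 'new': 71}
{'id': 33, 'score': 36, 'rank': 117}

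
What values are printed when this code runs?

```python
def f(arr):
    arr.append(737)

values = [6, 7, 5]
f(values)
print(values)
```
[6, 7, 5, 737]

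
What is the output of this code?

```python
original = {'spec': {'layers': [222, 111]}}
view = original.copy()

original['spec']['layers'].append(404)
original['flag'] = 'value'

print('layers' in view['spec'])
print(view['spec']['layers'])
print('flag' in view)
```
True
[222, 111, 404]
False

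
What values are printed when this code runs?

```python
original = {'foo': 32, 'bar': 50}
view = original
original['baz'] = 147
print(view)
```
{'foo': 32, 'bar': 50, 'baz': 147}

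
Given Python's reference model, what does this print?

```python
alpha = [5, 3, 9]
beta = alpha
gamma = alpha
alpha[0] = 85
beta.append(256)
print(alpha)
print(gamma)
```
[85, 3, 9, 256]
[85, 3, 9, 256]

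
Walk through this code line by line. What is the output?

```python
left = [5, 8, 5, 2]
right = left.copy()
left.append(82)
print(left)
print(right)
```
[5, 8, 5, 2, 82]
[5, 8, 5, 2]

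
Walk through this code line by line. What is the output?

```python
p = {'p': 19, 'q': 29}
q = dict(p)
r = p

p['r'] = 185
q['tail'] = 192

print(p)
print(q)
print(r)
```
{'p': 19, 'q': 29, 'r': 185}
{'p': 19, 'q': 29, 'tail': 192}
{'p': 19, 'q': 29, 'r': 185}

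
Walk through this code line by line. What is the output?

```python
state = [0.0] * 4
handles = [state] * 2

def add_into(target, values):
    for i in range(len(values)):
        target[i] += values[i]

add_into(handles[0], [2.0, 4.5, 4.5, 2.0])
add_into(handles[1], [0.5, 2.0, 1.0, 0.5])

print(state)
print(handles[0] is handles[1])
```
[2.5, 6.5, 5.5, 2.5]
True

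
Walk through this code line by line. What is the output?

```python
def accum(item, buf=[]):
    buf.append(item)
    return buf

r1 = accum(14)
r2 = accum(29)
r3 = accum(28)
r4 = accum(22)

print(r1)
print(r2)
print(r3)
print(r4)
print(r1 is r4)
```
[14, 29, 28, 22]
[14, 29, 28, 22]
[14, 29, 28, 22]
[14, 29, 28, 22]
True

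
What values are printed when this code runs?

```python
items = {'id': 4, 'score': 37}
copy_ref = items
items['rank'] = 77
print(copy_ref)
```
{'id': 4, 'score': 37, 'rank': 77}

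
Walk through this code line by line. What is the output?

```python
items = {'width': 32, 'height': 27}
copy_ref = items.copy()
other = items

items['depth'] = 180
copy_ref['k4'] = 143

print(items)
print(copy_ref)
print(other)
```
{'width': 32, 'height': 27, 'depth': 180}
{'width': 32, 'height': 27, 'k4': 143}
{'width': 32, 'height': 27, 'depth': 180}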